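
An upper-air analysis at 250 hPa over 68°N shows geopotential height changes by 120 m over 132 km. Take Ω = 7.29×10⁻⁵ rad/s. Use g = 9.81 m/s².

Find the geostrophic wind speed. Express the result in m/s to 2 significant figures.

66 m/s

Coriolis parameter at 68°N:
f = 2Ω sin φ = 2 × 7.29×10⁻⁵ × sin 68° = 1.35×10⁻⁴ s⁻¹
Height gradient: |∂Z/∂n| = 120 m / 132000 m = 9.09×10⁻⁴
On a pressure surface, geostrophic balance gives V_g = (g/f)|∂Z/∂n|:
V_g = 9.81 × 9.09×10⁻⁴ / 1.35×10⁻⁴ = 66.0 m/s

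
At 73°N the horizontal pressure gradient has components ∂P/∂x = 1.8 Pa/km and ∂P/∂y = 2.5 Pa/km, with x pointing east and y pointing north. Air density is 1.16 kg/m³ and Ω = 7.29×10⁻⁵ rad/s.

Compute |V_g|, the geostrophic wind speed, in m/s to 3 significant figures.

19.0 m/s

Coriolis parameter at 73°N:
f = 2Ω sin φ = 2 × 7.29×10⁻⁵ × sin 73° = 1.39×10⁻⁴ s⁻¹
Component geostrophic relations (x east, y north):
u_g = −(1/(fρ)) ∂P/∂y,  v_g = (1/(fρ)) ∂P/∂x
u_g = −(2.5×10⁻³)/(1.39×10⁻⁴ × 1.16) = −15.5 m/s;  v_g = (1.8×10⁻³)/(1.39×10⁻⁴ × 1.16) = 11.1 m/s
|V_g| = √(u_g² + v_g²) = 19.0 m/s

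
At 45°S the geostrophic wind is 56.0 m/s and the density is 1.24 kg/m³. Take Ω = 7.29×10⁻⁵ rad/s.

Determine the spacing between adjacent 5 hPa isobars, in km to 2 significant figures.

70 km

Coriolis parameter at 45°S:
f = 2Ω sin φ = 2 × 7.29×10⁻⁵ × sin 45° = 1.03×10⁻⁴ s⁻¹
Geostrophic balance rearranged: |∂P/∂n| = f ρ V_g
|∂P/∂n| = 1.03×10⁻⁴ × 1.24 × 56.0 = 7.16×10⁻³ Pa/m
Isobar spacing: Δn = ΔP/|∂P/∂n| = 500 Pa / 7.16×10⁻³ Pa/m = 69842 m ≈ 70 km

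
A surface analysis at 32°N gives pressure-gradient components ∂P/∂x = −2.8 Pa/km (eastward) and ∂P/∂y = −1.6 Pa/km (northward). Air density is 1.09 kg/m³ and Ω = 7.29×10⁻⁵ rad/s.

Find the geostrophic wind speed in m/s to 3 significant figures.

Coriolis parameter at 32°N:
f = 2Ω sin φ = 2 × 7.29×10⁻⁵ × sin 32° = 7.73×10⁻⁵ s⁻¹
Component geostrophic relations (x east, y north):
u_g = −(1/(fρ)) ∂P/∂y,  v_g = (1/(fρ)) ∂P/∂x
u_g = −(−1.6×10⁻³)/(7.73×10⁻⁵ × 1.09) = 19.0 m/s;  v_g = (−2.8×10⁻³)/(7.73×10⁻⁵ × 1.09) = −33.2 m/s
|V_g| = √(u_g² + v_g²) = 38.3 m/s

38.3 m/s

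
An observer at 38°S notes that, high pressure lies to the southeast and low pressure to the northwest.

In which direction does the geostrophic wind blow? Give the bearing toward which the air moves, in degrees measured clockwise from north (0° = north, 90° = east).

The pressure-gradient force points toward the northwest (bearing 315°).
Geostrophic balance: in the Southern Hemisphere the Coriolis force deflects motion to the left, so the geostrophic wind blows 90° to the left of the pressure-gradient force (low pressure on the right).
Rotating 315° by 90° counterclockwise gives 225° — the wind blows toward the southwest.

225°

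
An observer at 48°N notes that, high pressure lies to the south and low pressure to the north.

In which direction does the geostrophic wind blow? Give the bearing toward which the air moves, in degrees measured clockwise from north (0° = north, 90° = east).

The pressure-gradient force points toward the north (bearing 000°).
Geostrophic balance: in the Northern Hemisphere the Coriolis force deflects motion to the right, so the geostrophic wind blows 90° to the right of the pressure-gradient force (low pressure on the left).
Rotating 000° by 90° clockwise gives 090° — the wind blows toward the east.

090°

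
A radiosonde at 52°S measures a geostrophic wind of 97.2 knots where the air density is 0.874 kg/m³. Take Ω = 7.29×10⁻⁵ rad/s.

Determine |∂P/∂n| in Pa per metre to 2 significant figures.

5.0×10⁻³ Pa/m

Coriolis parameter at 52°S:
f = 2Ω sin φ = 2 × 7.29×10⁻⁵ × sin 52° = 1.15×10⁻⁴ s⁻¹
Wind speed in SI: 97.2 knots = 50.0 m/s
Geostrophic balance rearranged: |∂P/∂n| = f ρ V_g
|∂P/∂n| = 1.15×10⁻⁴ × 0.874 × 50.0 = 5.02×10⁻³ Pa/m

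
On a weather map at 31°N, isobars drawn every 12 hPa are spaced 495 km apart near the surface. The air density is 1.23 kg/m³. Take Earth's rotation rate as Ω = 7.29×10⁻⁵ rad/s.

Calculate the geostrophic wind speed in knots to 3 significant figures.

Coriolis parameter at 31°N:
f = 2Ω sin φ = 2 × 7.29×10⁻⁵ × sin 31° = 7.51×10⁻⁵ s⁻¹
Pressure gradient: |∂P/∂n| = 1200 Pa / 495000 m = 2.42×10⁻³ Pa/m
Geostrophic balance (pressure-gradient force = Coriolis force):
V_g = (1/(fρ)) |∂P/∂n| = 2.42×10⁻³ / (7.51×10⁻⁵ × 1.23) = 26.2 m/s
Converting: 26.2 m/s × 1.944 = 51.0 knots

51.0 knots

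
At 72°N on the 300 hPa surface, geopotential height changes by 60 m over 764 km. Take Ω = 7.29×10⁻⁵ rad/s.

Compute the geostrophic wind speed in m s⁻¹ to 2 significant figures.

Coriolis parameter at 72°N:
f = 2Ω sin φ = 2 × 7.29×10⁻⁵ × sin 72° = 1.39×10⁻⁴ s⁻¹
Height gradient: |∂Z/∂n| = 60 m / 764000 m = 7.85×10⁻⁵
On a pressure surface, geostrophic balance gives V_g = (g/f)|∂Z/∂n|:
V_g = 9.81 × 7.85×10⁻⁵ / 1.39×10⁻⁴ = 5.56 m/s

5.6 m s⁻¹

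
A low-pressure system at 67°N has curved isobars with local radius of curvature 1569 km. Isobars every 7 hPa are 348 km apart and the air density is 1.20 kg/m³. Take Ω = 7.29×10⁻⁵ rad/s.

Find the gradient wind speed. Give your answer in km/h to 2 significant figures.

43 km/h

Coriolis parameter at 67°N:
f = 2Ω sin φ = 2 × 7.29×10⁻⁵ × sin 67° = 1.34×10⁻⁴ s⁻¹
Pressure gradient: |∂P/∂n| = 700 Pa / 348000 m = 2.01×10⁻³ Pa/m
Geostrophic speed: V_g = |∂P/∂n|/(fρ) = 2.01×10⁻³/(1.34×10⁻⁴ × 1.20) = 12.5 m/s
Around a low, centrifugal force acts outward with Coriolis, so pressure-gradient force balances both:
(1/ρ)|∂P/∂n| = fV + V²/R  →  V² + fR·V − fR·V_g = 0
With fR = 1.34×10⁻⁴ × 1569×10³ m = 211 m/s:
V = [−fR + √((fR)² + 4 fR V_g)]/2 = [−211 + √(211² + 4×211×12.5)]/2 = 11.8 m/s
Subgeostrophic (V < V_g = 12.5 m/s), as expected around a low.
Converting: 11.8 m/s × 3.6 = 43 km/h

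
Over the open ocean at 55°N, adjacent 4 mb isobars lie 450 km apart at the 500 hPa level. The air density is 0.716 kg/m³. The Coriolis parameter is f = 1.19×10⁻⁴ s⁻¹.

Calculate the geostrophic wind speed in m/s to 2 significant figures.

Pressure gradient: |∂P/∂n| = 400 Pa / 450000 m = 8.89×10⁻⁴ Pa/m
Geostrophic balance (pressure-gradient force = Coriolis force):
V_g = (1/(fρ)) |∂P/∂n| = 8.89×10⁻⁴ / (1.19×10⁻⁴ × 0.716) = 10.4 m/s

10 m/s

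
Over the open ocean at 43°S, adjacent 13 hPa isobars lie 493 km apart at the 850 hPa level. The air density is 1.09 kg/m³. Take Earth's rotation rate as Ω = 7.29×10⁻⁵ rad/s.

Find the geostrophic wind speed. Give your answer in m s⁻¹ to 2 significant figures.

Coriolis parameter at 43°S:
f = 2Ω sin φ = 2 × 7.29×10⁻⁵ × sin 43° = 9.94×10⁻⁵ s⁻¹
Pressure gradient: |∂P/∂n| = 1300 Pa / 493000 m = 2.64×10⁻³ Pa/m
Geostrophic balance (pressure-gradient force = Coriolis force):
V_g = (1/(fρ)) |∂P/∂n| = 2.64×10⁻³ / (9.94×10⁻⁵ × 1.09) = 24.3 m/s

24 m s⁻¹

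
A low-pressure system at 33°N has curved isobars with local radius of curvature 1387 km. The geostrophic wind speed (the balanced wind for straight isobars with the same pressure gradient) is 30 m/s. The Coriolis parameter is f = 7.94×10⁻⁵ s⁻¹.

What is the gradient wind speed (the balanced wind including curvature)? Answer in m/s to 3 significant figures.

Around a low, centrifugal force acts outward with Coriolis, so pressure-gradient force balances both:
(1/ρ)|∂P/∂n| = fV + V²/R  →  V² + fR·V − fR·V_g = 0
With fR = 7.94×10⁻⁵ × 1387×10³ m = 110 m/s:
V = [−fR + √((fR)² + 4 fR V_g)]/2 = [−110 + √(110² + 4×110×30)]/2 = 24.5 m/s
Subgeostrophic (V < V_g = 30 m/s), as expected around a low.

24.5 m/s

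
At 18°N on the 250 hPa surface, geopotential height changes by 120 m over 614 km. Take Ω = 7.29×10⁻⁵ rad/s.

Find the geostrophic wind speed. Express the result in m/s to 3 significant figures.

42.6 m/s

Coriolis parameter at 18°N:
f = 2Ω sin φ = 2 × 7.29×10⁻⁵ × sin 18° = 4.51×10⁻⁵ s⁻¹
Height gradient: |∂Z/∂n| = 120 m / 614000 m = 1.95×10⁻⁴
On a pressure surface, geostrophic balance gives V_g = (g/f)|∂Z/∂n|:
V_g = 9.81 × 1.95×10⁻⁴ / 4.51×10⁻⁵ = 42.6 m/s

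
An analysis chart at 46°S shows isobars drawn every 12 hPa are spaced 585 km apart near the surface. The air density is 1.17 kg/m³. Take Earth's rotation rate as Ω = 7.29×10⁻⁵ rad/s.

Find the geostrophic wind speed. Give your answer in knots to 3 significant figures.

32.5 knots

Coriolis parameter at 46°S:
f = 2Ω sin φ = 2 × 7.29×10⁻⁵ × sin 46° = 1.05×10⁻⁴ s⁻¹
Pressure gradient: |∂P/∂n| = 1200 Pa / 585000 m = 2.05×10⁻³ Pa/m
Geostrophic balance (pressure-gradient force = Coriolis force):
V_g = (1/(fρ)) |∂P/∂n| = 2.05×10⁻³ / (1.05×10⁻⁴ × 1.17) = 16.7 m/s
Converting: 16.7 m/s × 1.944 = 32.5 knots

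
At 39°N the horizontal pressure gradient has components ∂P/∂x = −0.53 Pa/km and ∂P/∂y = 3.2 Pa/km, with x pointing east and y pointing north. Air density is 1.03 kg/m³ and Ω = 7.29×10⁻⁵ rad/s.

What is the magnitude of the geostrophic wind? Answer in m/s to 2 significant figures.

34 m/s

Coriolis parameter at 39°N:
f = 2Ω sin φ = 2 × 7.29×10⁻⁵ × sin 39° = 9.18×10⁻⁵ s⁻¹
Component geostrophic relations (x east, y north):
u_g = −(1/(fρ)) ∂P/∂y,  v_g = (1/(fρ)) ∂P/∂x
u_g = −(3.2×10⁻³)/(9.18×10⁻⁵ × 1.03) = −33.9 m/s;  v_g = (−0.53×10⁻³)/(9.18×10⁻⁵ × 1.03) = −5.61 m/s
|V_g| = √(u_g² + v_g²) = 34.3 m/s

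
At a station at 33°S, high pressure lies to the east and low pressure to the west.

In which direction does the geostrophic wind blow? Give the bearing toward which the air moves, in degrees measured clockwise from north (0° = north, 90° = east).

The pressure-gradient force points toward the west (bearing 270°).
Geostrophic balance: in the Southern Hemisphere the Coriolis force deflects motion to the left, so the geostrophic wind blows 90° to the left of the pressure-gradient force (low pressure on the right).
Rotating 270° by 90° counterclockwise gives 180° — the wind blows toward the south.

180°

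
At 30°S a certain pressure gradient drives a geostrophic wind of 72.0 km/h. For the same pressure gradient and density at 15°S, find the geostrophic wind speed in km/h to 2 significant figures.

140 km/h

With the same pressure gradient and density, V_g ∝ 1/f ∝ 1/sin φ.
V₂ = V₁ · sin φ₁ / sin φ₂ = 72.0 × sin 30° / sin 15°
V₂ = 72.0 × 0.5000/0.2588 = 140 km/h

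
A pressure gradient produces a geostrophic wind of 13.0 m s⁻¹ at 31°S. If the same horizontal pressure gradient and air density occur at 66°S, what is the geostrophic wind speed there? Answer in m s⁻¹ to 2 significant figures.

7.3 m s⁻¹

With the same pressure gradient and density, V_g ∝ 1/f ∝ 1/sin φ.
V₂ = V₁ · sin φ₁ / sin φ₂ = 13.0 × sin 31° / sin 66°
V₂ = 13.0 × 0.5150/0.9135 = 7.3 m s⁻¹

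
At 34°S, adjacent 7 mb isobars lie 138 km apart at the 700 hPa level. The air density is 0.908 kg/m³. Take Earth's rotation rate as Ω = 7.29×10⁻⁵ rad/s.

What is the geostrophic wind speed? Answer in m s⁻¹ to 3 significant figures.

Coriolis parameter at 34°S:
f = 2Ω sin φ = 2 × 7.29×10⁻⁵ × sin 34° = 8.15×10⁻⁵ s⁻¹
Pressure gradient: |∂P/∂n| = 700 Pa / 138000 m = 5.07×10⁻³ Pa/m
Geostrophic balance (pressure-gradient force = Coriolis force):
V_g = (1/(fρ)) |∂P/∂n| = 5.07×10⁻³ / (8.15×10⁻⁵ × 0.908) = 68.5 m/s

68.5 m s⁻¹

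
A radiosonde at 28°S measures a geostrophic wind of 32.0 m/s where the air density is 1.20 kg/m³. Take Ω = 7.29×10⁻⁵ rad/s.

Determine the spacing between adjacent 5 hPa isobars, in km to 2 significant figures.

Coriolis parameter at 28°S:
f = 2Ω sin φ = 2 × 7.29×10⁻⁵ × sin 28° = 6.84×10⁻⁵ s⁻¹
Geostrophic balance rearranged: |∂P/∂n| = f ρ V_g
|∂P/∂n| = 6.84×10⁻⁵ × 1.20 × 32.0 = 2.63×10⁻³ Pa/m
Isobar spacing: Δn = ΔP/|∂P/∂n| = 500 Pa / 2.63×10⁻³ Pa/m = 190227 m ≈ 190 km

190 km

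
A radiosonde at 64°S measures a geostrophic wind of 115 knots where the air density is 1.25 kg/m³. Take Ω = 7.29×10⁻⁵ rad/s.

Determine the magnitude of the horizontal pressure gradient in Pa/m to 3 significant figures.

9.69×10⁻³ Pa/m

Coriolis parameter at 64°S:
f = 2Ω sin φ = 2 × 7.29×10⁻⁵ × sin 64° = 1.31×10⁻⁴ s⁻¹
Wind speed in SI: 115 knots = 59.2 m/s
Geostrophic balance rearranged: |∂P/∂n| = f ρ V_g
|∂P/∂n| = 1.31×10⁻⁴ × 1.25 × 59.2 = 9.69×10⁻³ Pa/m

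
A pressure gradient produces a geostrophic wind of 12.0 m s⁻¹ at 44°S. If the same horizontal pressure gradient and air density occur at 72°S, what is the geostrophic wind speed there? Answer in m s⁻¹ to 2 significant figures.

With the same pressure gradient and density, V_g ∝ 1/f ∝ 1/sin φ.
V₂ = V₁ · sin φ₁ / sin φ₂ = 12.0 × sin 44° / sin 72°
V₂ = 12.0 × 0.6947/0.9511 = 8.8 m s⁻¹

8.8 m s⁻¹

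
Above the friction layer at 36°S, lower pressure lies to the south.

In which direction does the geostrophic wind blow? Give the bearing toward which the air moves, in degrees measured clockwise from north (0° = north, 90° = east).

090°

The pressure-gradient force points toward the south (bearing 180°).
Geostrophic balance: in the Southern Hemisphere the Coriolis force deflects motion to the left, so the geostrophic wind blows 90° to the left of the pressure-gradient force (low pressure on the right).
Rotating 180° by 90° counterclockwise gives 090° — the wind blows toward the east.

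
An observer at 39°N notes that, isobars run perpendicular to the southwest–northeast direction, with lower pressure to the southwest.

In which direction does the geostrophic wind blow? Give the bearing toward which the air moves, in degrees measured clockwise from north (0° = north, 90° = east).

The pressure-gradient force points toward the southwest (bearing 225°).
Geostrophic balance: in the Northern Hemisphere the Coriolis force deflects motion to the right, so the geostrophic wind blows 90° to the right of the pressure-gradient force (low pressure on the left).
Rotating 225° by 90° clockwise gives 315° — the wind blows toward the northwest.

315°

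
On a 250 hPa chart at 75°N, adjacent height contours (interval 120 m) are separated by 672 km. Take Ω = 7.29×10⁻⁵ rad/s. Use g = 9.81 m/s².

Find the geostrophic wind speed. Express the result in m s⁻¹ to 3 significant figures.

12.4 m s⁻¹

Coriolis parameter at 75°N:
f = 2Ω sin φ = 2 × 7.29×10⁻⁵ × sin 75° = 1.41×10⁻⁴ s⁻¹
Height gradient: |∂Z/∂n| = 120 m / 672000 m = 1.79×10⁻⁴
On a pressure surface, geostrophic balance gives V_g = (g/f)|∂Z/∂n|:
V_g = 9.81 × 1.79×10⁻⁴ / 1.41×10⁻⁴ = 12.4 m/s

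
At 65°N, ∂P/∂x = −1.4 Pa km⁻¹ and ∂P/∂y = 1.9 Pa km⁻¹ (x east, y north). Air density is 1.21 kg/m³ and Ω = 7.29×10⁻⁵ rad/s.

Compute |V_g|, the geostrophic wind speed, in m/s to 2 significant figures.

Coriolis parameter at 65°N:
f = 2Ω sin φ = 2 × 7.29×10⁻⁵ × sin 65° = 1.32×10⁻⁴ s⁻¹
Component geostrophic relations (x east, y north):
u_g = −(1/(fρ)) ∂P/∂y,  v_g = (1/(fρ)) ∂P/∂x
u_g = −(1.9×10⁻³)/(1.32×10⁻⁴ × 1.21) = −11.9 m/s;  v_g = (−1.4×10⁻³)/(1.32×10⁻⁴ × 1.21) = −8.76 m/s
|V_g| = √(u_g² + v_g²) = 14.8 m/s

15 m/s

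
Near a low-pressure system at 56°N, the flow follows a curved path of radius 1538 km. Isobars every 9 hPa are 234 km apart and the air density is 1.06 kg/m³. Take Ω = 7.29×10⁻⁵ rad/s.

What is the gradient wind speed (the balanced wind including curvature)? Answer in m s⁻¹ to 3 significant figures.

26.3 m s⁻¹

Coriolis parameter at 56°N:
f = 2Ω sin φ = 2 × 7.29×10⁻⁵ × sin 56° = 1.21×10⁻⁴ s⁻¹
Pressure gradient: |∂P/∂n| = 900 Pa / 234000 m = 3.85×10⁻³ Pa/m
Geostrophic speed: V_g = |∂P/∂n|/(fρ) = 3.85×10⁻³/(1.21×10⁻⁴ × 1.06) = 30.0 m/s
Around a low, centrifugal force acts outward with Coriolis, so pressure-gradient force balances both:
(1/ρ)|∂P/∂n| = fV + V²/R  →  V² + fR·V − fR·V_g = 0
With fR = 1.21×10⁻⁴ × 1538×10³ m = 186 m/s:
V = [−fR + √((fR)² + 4 fR V_g)]/2 = [−186 + √(186² + 4×186×30)]/2 = 26.3 m/s
Subgeostrophic (V < V_g = 30 m/s), as expected around a low.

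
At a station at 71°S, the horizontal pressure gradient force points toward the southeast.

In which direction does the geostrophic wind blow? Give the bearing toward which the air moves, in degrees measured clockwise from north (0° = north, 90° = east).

The pressure-gradient force points toward the southeast (bearing 135°).
Geostrophic balance: in the Southern Hemisphere the Coriolis force deflects motion to the left, so the geostrophic wind blows 90° to the left of the pressure-gradient force (low pressure on the right).
Rotating 135° by 90° counterclockwise gives 045° — the wind blows toward the northeast.

045°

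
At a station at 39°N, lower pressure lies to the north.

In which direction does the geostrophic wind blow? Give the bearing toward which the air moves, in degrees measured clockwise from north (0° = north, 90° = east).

090°

The pressure-gradient force points toward the north (bearing 000°).
Geostrophic balance: in the Northern Hemisphere the Coriolis force deflects motion to the right, so the geostrophic wind blows 90° to the right of the pressure-gradient force (low pressure on the left).
Rotating 000° by 90° clockwise gives 090° — the wind blows toward the east.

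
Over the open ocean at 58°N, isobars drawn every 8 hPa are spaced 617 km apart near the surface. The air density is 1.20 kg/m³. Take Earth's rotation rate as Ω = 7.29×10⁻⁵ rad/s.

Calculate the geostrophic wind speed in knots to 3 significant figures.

17.0 knots

Coriolis parameter at 58°N:
f = 2Ω sin φ = 2 × 7.29×10⁻⁵ × sin 58° = 1.24×10⁻⁴ s⁻¹
Pressure gradient: |∂P/∂n| = 800 Pa / 617000 m = 1.30×10⁻³ Pa/m
Geostrophic balance (pressure-gradient force = Coriolis force):
V_g = (1/(fρ)) |∂P/∂n| = 1.30×10⁻³ / (1.24×10⁻⁴ × 1.20) = 8.74 m/s
Converting: 8.74 m/s × 1.944 = 17.0 knots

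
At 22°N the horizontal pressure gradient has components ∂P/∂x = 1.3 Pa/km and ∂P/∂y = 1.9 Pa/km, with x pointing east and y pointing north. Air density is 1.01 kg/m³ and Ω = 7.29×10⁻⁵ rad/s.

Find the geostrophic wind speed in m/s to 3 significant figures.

41.7 m/s

Coriolis parameter at 22°N:
f = 2Ω sin φ = 2 × 7.29×10⁻⁵ × sin 22° = 5.46×10⁻⁵ s⁻¹
Component geostrophic relations (x east, y north):
u_g = −(1/(fρ)) ∂P/∂y,  v_g = (1/(fρ)) ∂P/∂x
u_g = −(1.9×10⁻³)/(5.46×10⁻⁵ × 1.01) = −34.4 m/s;  v_g = (1.3×10⁻³)/(5.46×10⁻⁵ × 1.01) = 23.6 m/s
|V_g| = √(u_g² + v_g²) = 41.7 m/s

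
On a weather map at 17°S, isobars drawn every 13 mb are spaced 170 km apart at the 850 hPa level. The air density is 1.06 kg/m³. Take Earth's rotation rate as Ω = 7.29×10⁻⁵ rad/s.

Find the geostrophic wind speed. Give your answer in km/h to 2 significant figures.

610 km/h

Coriolis parameter at 17°S:
f = 2Ω sin φ = 2 × 7.29×10⁻⁵ × sin 17° = 4.26×10⁻⁵ s⁻¹
Pressure gradient: |∂P/∂n| = 1300 Pa / 170000 m = 7.65×10⁻³ Pa/m
Geostrophic balance (pressure-gradient force = Coriolis force):
V_g = (1/(fρ)) |∂P/∂n| = 7.65×10⁻³ / (4.26×10⁻⁵ × 1.06) = 169 m/s
Converting: 169 m/s × 3.6 = 610 km/h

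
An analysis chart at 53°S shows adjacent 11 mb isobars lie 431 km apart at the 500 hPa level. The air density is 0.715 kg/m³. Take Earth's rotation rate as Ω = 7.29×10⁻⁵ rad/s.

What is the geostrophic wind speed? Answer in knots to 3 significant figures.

59.6 knots

Coriolis parameter at 53°S:
f = 2Ω sin φ = 2 × 7.29×10⁻⁵ × sin 53° = 1.16×10⁻⁴ s⁻¹
Pressure gradient: |∂P/∂n| = 1100 Pa / 431000 m = 2.55×10⁻³ Pa/m
Geostrophic balance (pressure-gradient force = Coriolis force):
V_g = (1/(fρ)) |∂P/∂n| = 2.55×10⁻³ / (1.16×10⁻⁴ × 0.715) = 30.7 m/s
Converting: 30.7 m/s × 1.944 = 59.6 knots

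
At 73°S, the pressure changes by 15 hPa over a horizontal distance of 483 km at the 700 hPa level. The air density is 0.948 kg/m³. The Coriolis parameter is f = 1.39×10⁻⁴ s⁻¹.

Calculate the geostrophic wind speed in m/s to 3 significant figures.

23.6 m/s

Pressure gradient: |∂P/∂n| = 1500 Pa / 483000 m = 3.11×10⁻³ Pa/m
Geostrophic balance (pressure-gradient force = Coriolis force):
V_g = (1/(fρ)) |∂P/∂n| = 3.11×10⁻³ / (1.39×10⁻⁴ × 0.948) = 23.6 m/s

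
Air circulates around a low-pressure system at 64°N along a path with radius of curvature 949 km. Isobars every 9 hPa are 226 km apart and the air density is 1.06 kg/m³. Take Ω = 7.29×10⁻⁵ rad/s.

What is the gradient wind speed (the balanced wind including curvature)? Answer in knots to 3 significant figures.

Coriolis parameter at 64°N:
f = 2Ω sin φ = 2 × 7.29×10⁻⁵ × sin 64° = 1.31×10⁻⁴ s⁻¹
Pressure gradient: |∂P/∂n| = 900 Pa / 226000 m = 3.98×10⁻³ Pa/m
Geostrophic speed: V_g = |∂P/∂n|/(fρ) = 3.98×10⁻³/(1.31×10⁻⁴ × 1.06) = 28.7 m/s
Around a low, centrifugal force acts outward with Coriolis, so pressure-gradient force balances both:
(1/ρ)|∂P/∂n| = fV + V²/R  →  V² + fR·V − fR·V_g = 0
With fR = 1.31×10⁻⁴ × 949×10³ m = 124 m/s:
V = [−fR + √((fR)² + 4 fR V_g)]/2 = [−124 + √(124² + 4×124×28.7)]/2 = 24 m/s
Subgeostrophic (V < V_g = 28.7 m/s), as expected around a low.
Converting: 24 m/s × 1.944 = 46.7 knots

46.7 knots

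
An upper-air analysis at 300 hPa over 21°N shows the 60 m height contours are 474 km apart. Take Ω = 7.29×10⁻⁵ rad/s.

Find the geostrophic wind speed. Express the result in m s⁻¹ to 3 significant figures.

23.8 m s⁻¹

Coriolis parameter at 21°N:
f = 2Ω sin φ = 2 × 7.29×10⁻⁵ × sin 21° = 5.23×10⁻⁵ s⁻¹
Height gradient: |∂Z/∂n| = 60 m / 474000 m = 1.27×10⁻⁴
On a pressure surface, geostrophic balance gives V_g = (g/f)|∂Z/∂n|:
V_g = 9.81 × 1.27×10⁻⁴ / 5.23×10⁻⁵ = 23.8 m/s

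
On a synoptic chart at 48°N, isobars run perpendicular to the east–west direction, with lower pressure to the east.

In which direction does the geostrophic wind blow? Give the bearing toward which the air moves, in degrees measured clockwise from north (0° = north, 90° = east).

180°

The pressure-gradient force points toward the east (bearing 090°).
Geostrophic balance: in the Northern Hemisphere the Coriolis force deflects motion to the right, so the geostrophic wind blows 90° to the right of the pressure-gradient force (low pressure on the left).
Rotating 090° by 90° clockwise gives 180° — the wind blows toward the south.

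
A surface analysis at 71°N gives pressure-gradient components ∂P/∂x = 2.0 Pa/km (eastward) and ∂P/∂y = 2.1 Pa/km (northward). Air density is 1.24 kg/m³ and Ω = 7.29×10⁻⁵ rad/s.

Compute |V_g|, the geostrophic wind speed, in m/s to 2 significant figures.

17 m/s

Coriolis parameter at 71°N:
f = 2Ω sin φ = 2 × 7.29×10⁻⁵ × sin 71° = 1.38×10⁻⁴ s⁻¹
Component geostrophic relations (x east, y north):
u_g = −(1/(fρ)) ∂P/∂y,  v_g = (1/(fρ)) ∂P/∂x
u_g = −(2.1×10⁻³)/(1.38×10⁻⁴ × 1.24) = −12.3 m/s;  v_g = (2.0×10⁻³)/(1.38×10⁻⁴ × 1.24) = 11.7 m/s
|V_g| = √(u_g² + v_g²) = 17.0 m/s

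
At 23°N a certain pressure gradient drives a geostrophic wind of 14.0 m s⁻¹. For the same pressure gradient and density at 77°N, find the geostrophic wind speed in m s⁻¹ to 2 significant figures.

With the same pressure gradient and density, V_g ∝ 1/f ∝ 1/sin φ.
V₂ = V₁ · sin φ₁ / sin φ₂ = 14.0 × sin 23° / sin 77°
V₂ = 14.0 × 0.3907/0.9744 = 5.6 m s⁻¹

5.6 m s⁻¹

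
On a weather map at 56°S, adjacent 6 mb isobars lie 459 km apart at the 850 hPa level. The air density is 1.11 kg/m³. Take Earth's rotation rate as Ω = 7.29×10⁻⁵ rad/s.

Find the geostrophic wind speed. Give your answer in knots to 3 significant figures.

Coriolis parameter at 56°S:
f = 2Ω sin φ = 2 × 7.29×10⁻⁵ × sin 56° = 1.21×10⁻⁴ s⁻¹
Pressure gradient: |∂P/∂n| = 600 Pa / 459000 m = 1.31×10⁻³ Pa/m
Geostrophic balance (pressure-gradient force = Coriolis force):
V_g = (1/(fρ)) |∂P/∂n| = 1.31×10⁻³ / (1.21×10⁻⁴ × 1.11) = 9.74 m/s
Converting: 9.74 m/s × 1.944 = 18.9 knots

18.9 knots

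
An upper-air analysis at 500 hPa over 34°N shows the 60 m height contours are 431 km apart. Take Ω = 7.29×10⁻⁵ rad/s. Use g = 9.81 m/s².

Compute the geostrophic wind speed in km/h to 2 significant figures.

Coriolis parameter at 34°N:
f = 2Ω sin φ = 2 × 7.29×10⁻⁵ × sin 34° = 8.15×10⁻⁵ s⁻¹
Height gradient: |∂Z/∂n| = 60 m / 431000 m = 1.39×10⁻⁴
On a pressure surface, geostrophic balance gives V_g = (g/f)|∂Z/∂n|:
V_g = 9.81 × 1.39×10⁻⁴ / 8.15×10⁻⁵ = 16.8 m/s
Converting: 16.8 m/s × 3.6 = 60 km/h

60 km/h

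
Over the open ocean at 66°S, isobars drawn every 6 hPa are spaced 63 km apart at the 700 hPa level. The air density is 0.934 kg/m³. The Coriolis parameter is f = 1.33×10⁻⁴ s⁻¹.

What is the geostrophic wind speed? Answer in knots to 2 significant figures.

150 knots

Pressure gradient: |∂P/∂n| = 600 Pa / 63000 m = 9.52×10⁻³ Pa/m
Geostrophic balance (pressure-gradient force = Coriolis force):
V_g = (1/(fρ)) |∂P/∂n| = 9.52×10⁻³ / (1.33×10⁻⁴ × 0.934) = 76.7 m/s
Converting: 76.7 m/s × 1.944 = 150 knots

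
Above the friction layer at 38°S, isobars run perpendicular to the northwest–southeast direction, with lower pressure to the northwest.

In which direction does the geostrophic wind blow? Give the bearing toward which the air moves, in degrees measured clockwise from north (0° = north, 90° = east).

The pressure-gradient force points toward the northwest (bearing 315°).
Geostrophic balance: in the Southern Hemisphere the Coriolis force deflects motion to the left, so the geostrophic wind blows 90° to the left of the pressure-gradient force (low pressure on the right).
Rotating 315° by 90° counterclockwise gives 225° — the wind blows toward the southwest.

225°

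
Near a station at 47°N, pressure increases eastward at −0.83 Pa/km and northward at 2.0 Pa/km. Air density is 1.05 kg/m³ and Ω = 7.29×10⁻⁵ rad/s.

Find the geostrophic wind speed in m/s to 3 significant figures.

19.3 m/s

Coriolis parameter at 47°N:
f = 2Ω sin φ = 2 × 7.29×10⁻⁵ × sin 47° = 1.07×10⁻⁴ s⁻¹
Component geostrophic relations (x east, y north):
u_g = −(1/(fρ)) ∂P/∂y,  v_g = (1/(fρ)) ∂P/∂x
u_g = −(2.0×10⁻³)/(1.07×10⁻⁴ × 1.05) = −17.9 m/s;  v_g = (−0.83×10⁻³)/(1.07×10⁻⁴ × 1.05) = −7.41 m/s
|V_g| = √(u_g² + v_g²) = 19.3 m/s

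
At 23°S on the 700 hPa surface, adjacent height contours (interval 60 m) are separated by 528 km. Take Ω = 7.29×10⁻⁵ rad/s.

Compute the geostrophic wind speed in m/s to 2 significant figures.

20 m/s

Coriolis parameter at 23°S:
f = 2Ω sin φ = 2 × 7.29×10⁻⁵ × sin 23° = 5.70×10⁻⁵ s⁻¹
Height gradient: |∂Z/∂n| = 60 m / 528000 m = 1.14×10⁻⁴
On a pressure surface, geostrophic balance gives V_g = (g/f)|∂Z/∂n|:
V_g = 9.81 × 1.14×10⁻⁴ / 5.70×10⁻⁵ = 19.6 m/s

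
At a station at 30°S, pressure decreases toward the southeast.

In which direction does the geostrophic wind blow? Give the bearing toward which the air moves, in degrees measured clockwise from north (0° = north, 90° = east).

045°

The pressure-gradient force points toward the southeast (bearing 135°).
Geostrophic balance: in the Southern Hemisphere the Coriolis force deflects motion to the left, so the geostrophic wind blows 90° to the left of the pressure-gradient force (low pressure on the right).
Rotating 135° by 90° counterclockwise gives 045° — the wind blows toward the northeast.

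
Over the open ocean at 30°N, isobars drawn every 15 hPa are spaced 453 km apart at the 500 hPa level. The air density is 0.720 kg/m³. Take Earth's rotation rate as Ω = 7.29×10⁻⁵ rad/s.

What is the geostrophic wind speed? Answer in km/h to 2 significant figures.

230 km/h

Coriolis parameter at 30°N:
f = 2Ω sin φ = 2 × 7.29×10⁻⁵ × sin 30° = 7.29×10⁻⁵ s⁻¹
Pressure gradient: |∂P/∂n| = 1500 Pa / 453000 m = 3.31×10⁻³ Pa/m
Geostrophic balance (pressure-gradient force = Coriolis force):
V_g = (1/(fρ)) |∂P/∂n| = 3.31×10⁻³ / (7.29×10⁻⁵ × 0.720) = 63.1 m/s
Converting: 63.1 m/s × 3.6 = 230 km/h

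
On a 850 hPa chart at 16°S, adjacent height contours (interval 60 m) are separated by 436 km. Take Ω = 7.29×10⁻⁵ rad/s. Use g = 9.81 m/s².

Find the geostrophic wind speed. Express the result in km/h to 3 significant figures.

Coriolis parameter at 16°S:
f = 2Ω sin φ = 2 × 7.29×10⁻⁵ × sin 16° = 4.02×10⁻⁵ s⁻¹
Height gradient: |∂Z/∂n| = 60 m / 436000 m = 1.38×10⁻⁴
On a pressure surface, geostrophic balance gives V_g = (g/f)|∂Z/∂n|:
V_g = 9.81 × 1.38×10⁻⁴ / 4.02×10⁻⁵ = 33.6 m/s
Converting: 33.6 m/s × 3.6 = 121 km/h

121 km/h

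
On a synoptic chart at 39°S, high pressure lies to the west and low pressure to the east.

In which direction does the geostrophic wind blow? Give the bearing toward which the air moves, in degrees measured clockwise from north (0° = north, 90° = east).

The pressure-gradient force points toward the east (bearing 090°).
Geostrophic balance: in the Southern Hemisphere the Coriolis force deflects motion to the left, so the geostrophic wind blows 90° to the left of the pressure-gradient force (low pressure on the right).
Rotating 090° by 90° counterclockwise gives 000° — the wind blows toward the north.

000°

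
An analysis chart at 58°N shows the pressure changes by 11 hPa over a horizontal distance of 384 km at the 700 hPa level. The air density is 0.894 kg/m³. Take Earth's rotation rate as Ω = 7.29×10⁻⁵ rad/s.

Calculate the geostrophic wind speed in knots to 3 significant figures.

Coriolis parameter at 58°N:
f = 2Ω sin φ = 2 × 7.29×10⁻⁵ × sin 58° = 1.24×10⁻⁴ s⁻¹
Pressure gradient: |∂P/∂n| = 1100 Pa / 384000 m = 2.86×10⁻³ Pa/m
Geostrophic balance (pressure-gradient force = Coriolis force):
V_g = (1/(fρ)) |∂P/∂n| = 2.86×10⁻³ / (1.24×10⁻⁴ × 0.894) = 25.9 m/s
Converting: 25.9 m/s × 1.944 = 50.4 knots

50.4 knots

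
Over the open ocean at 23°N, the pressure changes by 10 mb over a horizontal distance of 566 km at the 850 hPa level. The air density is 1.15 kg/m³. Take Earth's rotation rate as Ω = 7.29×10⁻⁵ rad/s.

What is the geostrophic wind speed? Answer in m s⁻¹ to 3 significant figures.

Coriolis parameter at 23°N:
f = 2Ω sin φ = 2 × 7.29×10⁻⁵ × sin 23° = 5.70×10⁻⁵ s⁻¹
Pressure gradient: |∂P/∂n| = 1000 Pa / 566000 m = 1.77×10⁻³ Pa/m
Geostrophic balance (pressure-gradient force = Coriolis force):
V_g = (1/(fρ)) |∂P/∂n| = 1.77×10⁻³ / (5.70×10⁻⁵ × 1.15) = 27.0 m/s

27.0 m s⁻¹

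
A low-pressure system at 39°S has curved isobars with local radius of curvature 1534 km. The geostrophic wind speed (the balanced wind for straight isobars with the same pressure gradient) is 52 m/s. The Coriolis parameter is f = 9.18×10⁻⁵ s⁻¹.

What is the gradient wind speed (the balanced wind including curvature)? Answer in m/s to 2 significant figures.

Around a low, centrifugal force acts outward with Coriolis, so pressure-gradient force balances both:
(1/ρ)|∂P/∂n| = fV + V²/R  →  V² + fR·V − fR·V_g = 0
With fR = 9.18×10⁻⁵ × 1534×10³ m = 141 m/s:
V = [−fR + √((fR)² + 4 fR V_g)]/2 = [−141 + √(141² + 4×141×52)]/2 = 40.4 m/s
Subgeostrophic (V < V_g = 52 m/s), as expected around a low.

40 m/s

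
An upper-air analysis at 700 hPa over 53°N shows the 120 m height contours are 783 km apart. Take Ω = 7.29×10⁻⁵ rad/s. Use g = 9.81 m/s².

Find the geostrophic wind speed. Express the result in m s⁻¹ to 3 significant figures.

12.9 m s⁻¹

Coriolis parameter at 53°N:
f = 2Ω sin φ = 2 × 7.29×10⁻⁵ × sin 53° = 1.16×10⁻⁴ s⁻¹
Height gradient: |∂Z/∂n| = 120 m / 783000 m = 1.53×10⁻⁴
On a pressure surface, geostrophic balance gives V_g = (g/f)|∂Z/∂n|:
V_g = 9.81 × 1.53×10⁻⁴ / 1.16×10⁻⁴ = 12.9 m/s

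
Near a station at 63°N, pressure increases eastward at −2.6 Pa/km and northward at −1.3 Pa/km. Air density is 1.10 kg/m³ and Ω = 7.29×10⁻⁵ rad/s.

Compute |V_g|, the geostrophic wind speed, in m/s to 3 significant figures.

20.3 m/s

Coriolis parameter at 63°N:
f = 2Ω sin φ = 2 × 7.29×10⁻⁵ × sin 63° = 1.30×10⁻⁴ s⁻¹
Component geostrophic relations (x east, y north):
u_g = −(1/(fρ)) ∂P/∂y,  v_g = (1/(fρ)) ∂P/∂x
u_g = −(−1.3×10⁻³)/(1.30×10⁻⁴ × 1.10) = 9.10 m/s;  v_g = (−2.6×10⁻³)/(1.30×10⁻⁴ × 1.10) = −18.2 m/s
|V_g| = √(u_g² + v_g²) = 20.3 m/s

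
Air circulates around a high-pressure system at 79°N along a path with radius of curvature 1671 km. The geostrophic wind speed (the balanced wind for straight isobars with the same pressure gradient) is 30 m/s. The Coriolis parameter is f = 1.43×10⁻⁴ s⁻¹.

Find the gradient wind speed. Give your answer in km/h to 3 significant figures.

Around a high, pressure-gradient force acts outward with centrifugal, so Coriolis balances both:
fV = (1/ρ)|∂P/∂n| + V²/R  →  V² − fR·V + fR·V_g = 0
With fR = 1.43×10⁻⁴ × 1671×10³ m = 239 m/s:
V = [fR − √((fR)² − 4 fR V_g)]/2 = [239 − √(239² − 4×239×30)]/2 = 35.2 m/s
Supergeostrophic (V > V_g = 30 m/s), as expected around a high.
Converting: 35.2 m/s × 3.6 = 127 km/h

127 km/h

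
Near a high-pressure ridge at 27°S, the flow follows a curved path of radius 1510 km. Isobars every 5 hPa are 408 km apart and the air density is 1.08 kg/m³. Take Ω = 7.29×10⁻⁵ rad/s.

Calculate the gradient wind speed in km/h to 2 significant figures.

79 km/h

Coriolis parameter at 27°S:
f = 2Ω sin φ = 2 × 7.29×10⁻⁵ × sin 27° = 6.62×10⁻⁵ s⁻¹
Pressure gradient: |∂P/∂n| = 500 Pa / 408000 m = 1.23×10⁻³ Pa/m
Geostrophic speed: V_g = |∂P/∂n|/(fρ) = 1.23×10⁻³/(6.62×10⁻⁵ × 1.08) = 17.1 m/s
Around a high, pressure-gradient force acts outward with centrifugal, so Coriolis balances both:
fV = (1/ρ)|∂P/∂n| + V²/R  →  V² − fR·V + fR·V_g = 0
With fR = 6.62×10⁻⁵ × 1510×10³ m = 99.9 m/s:
V = [fR − √((fR)² − 4 fR V_g)]/2 = [99.9 − √(99.9² − 4×99.9×17.1)]/2 = 22 m/s
Supergeostrophic (V > V_g = 17.1 m/s), as expected around a high.
Converting: 22 m/s × 3.6 = 79 km/h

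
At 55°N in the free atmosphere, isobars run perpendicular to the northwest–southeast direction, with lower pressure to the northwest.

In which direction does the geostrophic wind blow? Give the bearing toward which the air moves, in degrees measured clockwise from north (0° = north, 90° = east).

045°

The pressure-gradient force points toward the northwest (bearing 315°).
Geostrophic balance: in the Northern Hemisphere the Coriolis force deflects motion to the right, so the geostrophic wind blows 90° to the right of the pressure-gradient force (low pressure on the left).
Rotating 315° by 90° clockwise gives 045° — the wind blows toward the northeast.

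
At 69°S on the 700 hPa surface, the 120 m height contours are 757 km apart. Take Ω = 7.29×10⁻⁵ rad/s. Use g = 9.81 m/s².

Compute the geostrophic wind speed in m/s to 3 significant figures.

Coriolis parameter at 69°S:
f = 2Ω sin φ = 2 × 7.29×10⁻⁵ × sin 69° = 1.36×10⁻⁴ s⁻¹
Height gradient: |∂Z/∂n| = 120 m / 757000 m = 1.59×10⁻⁴
On a pressure surface, geostrophic balance gives V_g = (g/f)|∂Z/∂n|:
V_g = 9.81 × 1.59×10⁻⁴ / 1.36×10⁻⁴ = 11.4 m/s

11.4 m/s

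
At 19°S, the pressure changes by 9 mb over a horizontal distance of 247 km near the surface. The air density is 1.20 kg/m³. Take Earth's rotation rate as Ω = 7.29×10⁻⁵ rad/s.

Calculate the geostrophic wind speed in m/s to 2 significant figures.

Coriolis parameter at 19°S:
f = 2Ω sin φ = 2 × 7.29×10⁻⁵ × sin 19° = 4.75×10⁻⁵ s⁻¹
Pressure gradient: |∂P/∂n| = 900 Pa / 247000 m = 3.64×10⁻³ Pa/m
Geostrophic balance (pressure-gradient force = Coriolis force):
V_g = (1/(fρ)) |∂P/∂n| = 3.64×10⁻³ / (4.75×10⁻⁵ × 1.20) = 64.0 m/s

64 m/s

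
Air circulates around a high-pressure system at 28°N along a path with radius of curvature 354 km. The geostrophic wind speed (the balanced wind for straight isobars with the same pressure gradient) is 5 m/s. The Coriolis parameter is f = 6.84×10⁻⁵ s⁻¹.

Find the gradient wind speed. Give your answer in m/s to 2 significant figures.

7.1 m/s

Around a high, pressure-gradient force acts outward with centrifugal, so Coriolis balances both:
fV = (1/ρ)|∂P/∂n| + V²/R  →  V² − fR·V + fR·V_g = 0
With fR = 6.84×10⁻⁵ × 354×10³ m = 24.2 m/s:
V = [fR − √((fR)² − 4 fR V_g)]/2 = [24.2 − √(24.2² − 4×24.2×5)]/2 = 7.06 m/s
Supergeostrophic (V > V_g = 5 m/s), as expected around a high.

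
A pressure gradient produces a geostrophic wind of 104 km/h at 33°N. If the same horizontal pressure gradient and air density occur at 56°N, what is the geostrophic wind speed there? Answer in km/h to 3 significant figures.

With the same pressure gradient and density, V_g ∝ 1/f ∝ 1/sin φ.
V₂ = V₁ · sin φ₁ / sin φ₂ = 104 × sin 33° / sin 56°
V₂ = 104 × 0.5446/0.8290 = 68.3 km/h

68.3 km/h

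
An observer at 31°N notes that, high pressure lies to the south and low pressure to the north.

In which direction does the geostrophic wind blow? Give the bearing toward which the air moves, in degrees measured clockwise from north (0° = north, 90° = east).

090°

The pressure-gradient force points toward the north (bearing 000°).
Geostrophic balance: in the Northern Hemisphere the Coriolis force deflects motion to the right, so the geostrophic wind blows 90° to the right of the pressure-gradient force (low pressure on the left).
Rotating 000° by 90° clockwise gives 090° — the wind blows toward the east.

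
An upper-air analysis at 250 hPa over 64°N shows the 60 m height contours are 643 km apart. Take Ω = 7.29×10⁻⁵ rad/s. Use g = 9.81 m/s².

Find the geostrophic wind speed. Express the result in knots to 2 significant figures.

14 knots

Coriolis parameter at 64°N:
f = 2Ω sin φ = 2 × 7.29×10⁻⁵ × sin 64° = 1.31×10⁻⁴ s⁻¹
Height gradient: |∂Z/∂n| = 60 m / 643000 m = 9.33×10⁻⁵
On a pressure surface, geostrophic balance gives V_g = (g/f)|∂Z/∂n|:
V_g = 9.81 × 9.33×10⁻⁵ / 1.31×10⁻⁴ = 6.99 m/s
Converting: 6.99 m/s × 1.944 = 14 knots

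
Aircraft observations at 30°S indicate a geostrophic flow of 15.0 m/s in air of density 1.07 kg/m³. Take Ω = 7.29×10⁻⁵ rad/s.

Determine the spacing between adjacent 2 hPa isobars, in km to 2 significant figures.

170 km

Coriolis parameter at 30°S:
f = 2Ω sin φ = 2 × 7.29×10⁻⁵ × sin 30° = 7.29×10⁻⁵ s⁻¹
Geostrophic balance rearranged: |∂P/∂n| = f ρ V_g
|∂P/∂n| = 7.29×10⁻⁵ × 1.07 × 15.0 = 1.17×10⁻³ Pa/m
Isobar spacing: Δn = ΔP/|∂P/∂n| = 200 Pa / 1.17×10⁻³ Pa/m = 170934 m ≈ 170 km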